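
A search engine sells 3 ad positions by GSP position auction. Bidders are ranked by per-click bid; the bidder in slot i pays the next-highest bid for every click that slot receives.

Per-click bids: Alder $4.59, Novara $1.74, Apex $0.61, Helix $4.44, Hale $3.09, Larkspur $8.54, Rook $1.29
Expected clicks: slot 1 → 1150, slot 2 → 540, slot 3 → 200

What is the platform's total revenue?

Per-click bids in order: $8.54 (Larkspur) > $4.59 (Alder) > $4.44 (Helix) > $3.09 (Hale) > …
Slot 1: Larkspur pays $4.59 × 1150 = $5278.50
Slot 2: Alder pays $4.44 × 540 = $2397.60
Slot 3: Helix pays $3.09 × 200 = $618.00
Total = $8294.10

Total revenue: $8294.10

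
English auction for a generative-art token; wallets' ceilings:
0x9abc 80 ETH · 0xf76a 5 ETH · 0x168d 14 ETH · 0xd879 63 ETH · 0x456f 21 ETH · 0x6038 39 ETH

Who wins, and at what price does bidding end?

Limits ranked: 80 (0x9abc) > 63 (0xd879) > 39 (0x6038) > 21 (0x456f) > 14 (0x168d) > 5 (0xf76a)
Bidding ends when 0xd879 exits at 63 ETH; 0x9abc takes it.

0x9abc wins at 63 ETH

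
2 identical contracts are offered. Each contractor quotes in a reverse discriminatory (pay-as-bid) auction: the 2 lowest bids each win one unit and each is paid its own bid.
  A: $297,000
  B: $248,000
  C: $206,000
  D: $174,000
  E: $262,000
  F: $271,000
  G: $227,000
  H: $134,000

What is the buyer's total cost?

Total cost: $308,000

Bids ranked low→high: 134,000 (H), 174,000 (D), 206,000 (C), 227,000 (G), …
Winners (2 units): H, D.
Total cost = 134,000 + 174,000 = $308,000.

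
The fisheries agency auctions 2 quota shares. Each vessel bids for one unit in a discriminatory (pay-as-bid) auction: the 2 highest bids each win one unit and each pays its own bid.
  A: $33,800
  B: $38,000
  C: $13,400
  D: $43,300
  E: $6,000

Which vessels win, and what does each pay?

D $43,300, B $38,000

Bids ranked high→low: 43,300 (D), 38,000 (B), 33,800 (A), 13,400 (C), …
Top 2: D, B.
Each winner pays its own bid: D $43,300, B $38,000.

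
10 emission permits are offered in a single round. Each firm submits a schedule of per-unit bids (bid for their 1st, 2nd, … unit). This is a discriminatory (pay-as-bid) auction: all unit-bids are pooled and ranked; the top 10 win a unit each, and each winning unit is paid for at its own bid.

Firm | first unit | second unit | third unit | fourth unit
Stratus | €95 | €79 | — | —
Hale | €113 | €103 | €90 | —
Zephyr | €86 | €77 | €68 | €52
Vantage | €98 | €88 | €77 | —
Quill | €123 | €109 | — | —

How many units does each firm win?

Hale 3, Quill 2, Stratus 2, Vantage 2, Zephyr 1

All unit-bids, highest first — top 10: 123 (Quill-1), 113 (Hale-1), 109 (Quill-2), 103 (Hale-2), 98 (Vantage-1), 95 (Stratus-1), 90 (Hale-3), 88 (Vantage-2), 86 (Zephyr-1), 79 (Stratus-2)
Next rejected bid: €77 (not a price — pay-as-bid).
Allocation: Hale 3, Quill 2, Stratus 2, Vantage 2, Zephyr 1.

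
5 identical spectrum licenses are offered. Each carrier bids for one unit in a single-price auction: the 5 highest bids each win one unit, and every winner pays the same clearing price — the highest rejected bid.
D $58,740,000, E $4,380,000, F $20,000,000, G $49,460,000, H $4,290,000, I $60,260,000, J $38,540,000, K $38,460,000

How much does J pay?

J pays $20,000,000

Sorting: 60,260,000 (I), 58,740,000 (D), 49,460,000 (G), 38,540,000 (J), 38,460,000 (K), 20,000,000 (F), 4,380,000 (E), …
Top 5: I, D, G, J, K.
Highest unsuccessful bid: $20,000,000 → clearing price.
J wins → pays $20,000,000.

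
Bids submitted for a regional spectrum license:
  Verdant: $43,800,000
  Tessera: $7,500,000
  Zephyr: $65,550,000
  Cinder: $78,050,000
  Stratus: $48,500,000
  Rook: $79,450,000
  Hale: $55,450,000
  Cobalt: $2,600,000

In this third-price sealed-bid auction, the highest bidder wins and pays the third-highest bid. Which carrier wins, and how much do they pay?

Bids ranked: 79,450,000 (Rook) > 78,050,000 (Cinder) > 65,550,000 (Zephyr) > 55,450,000 (Hale) > 48,500,000 (Stratus) > 43,800,000 (Verdant) > …
Rook is highest; pays the third-highest bid, $65,550,000.

Rook pays $65,550,000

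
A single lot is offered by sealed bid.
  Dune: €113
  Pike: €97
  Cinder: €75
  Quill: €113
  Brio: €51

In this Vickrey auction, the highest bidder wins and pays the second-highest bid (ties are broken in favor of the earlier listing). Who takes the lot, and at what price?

Sorting bids: 113 (Dune) > 113 (Quill) > 97 (Pike) > 75 (Cinder) > 51 (Brio)
Dune and Quill tie at €113; tie-break gives it to Dune.
Dune is highest; pays the second-highest bid, €113.

Dune pays €113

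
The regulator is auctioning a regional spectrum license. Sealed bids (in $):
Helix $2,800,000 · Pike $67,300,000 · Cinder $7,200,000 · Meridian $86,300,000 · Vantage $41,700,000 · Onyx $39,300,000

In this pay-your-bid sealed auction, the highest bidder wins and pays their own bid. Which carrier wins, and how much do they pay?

Bids ranked: 86,300,000 (Meridian) > 67,300,000 (Pike) > 41,700,000 (Vantage) > 39,300,000 (Onyx) > 7,200,000 (Cinder) > 2,800,000 (Helix)
Meridian has the highest bid and pays exactly that: $86,300,000.

Meridian pays $86,300,000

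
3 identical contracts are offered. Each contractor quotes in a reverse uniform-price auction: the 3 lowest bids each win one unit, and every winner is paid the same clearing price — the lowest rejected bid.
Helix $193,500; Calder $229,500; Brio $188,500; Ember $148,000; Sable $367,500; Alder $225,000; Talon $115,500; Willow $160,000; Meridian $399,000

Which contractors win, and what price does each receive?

Talon, Ember, Willow; each is paid $188,500

Ordering the bids: 115,500 (Talon), 148,000 (Ember), 160,000 (Willow), 188,500 (Brio), 193,500 (Helix), …
Winners (3 units): Talon, Ember, Willow.
Lowest unsuccessful bid: $188,500 → clearing price.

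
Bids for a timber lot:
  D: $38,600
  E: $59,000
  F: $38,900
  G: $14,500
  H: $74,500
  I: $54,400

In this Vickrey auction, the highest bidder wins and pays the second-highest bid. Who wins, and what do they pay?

Bids ranked: 74,500 (H) > 59,000 (E) > 54,400 (I) > 38,900 (F) > 38,600 (D) > 14,500 (G)
H is highest; pays the second-highest bid, $59,000.

H pays $59,000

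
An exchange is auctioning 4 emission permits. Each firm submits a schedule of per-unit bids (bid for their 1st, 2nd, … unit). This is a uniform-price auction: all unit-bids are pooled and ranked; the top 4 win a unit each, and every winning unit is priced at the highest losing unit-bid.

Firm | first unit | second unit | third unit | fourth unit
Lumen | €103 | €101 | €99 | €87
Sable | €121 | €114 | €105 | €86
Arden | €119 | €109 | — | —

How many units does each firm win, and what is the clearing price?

Arden 2, Sable 2; clearing price €105

All unit-bids, highest first — top 4: 121 (Sable-1), 119 (Arden-1), 114 (Sable-2), 109 (Arden-2)
Highest rejected unit-bid = €105.
Allocation: Arden 2, Sable 2.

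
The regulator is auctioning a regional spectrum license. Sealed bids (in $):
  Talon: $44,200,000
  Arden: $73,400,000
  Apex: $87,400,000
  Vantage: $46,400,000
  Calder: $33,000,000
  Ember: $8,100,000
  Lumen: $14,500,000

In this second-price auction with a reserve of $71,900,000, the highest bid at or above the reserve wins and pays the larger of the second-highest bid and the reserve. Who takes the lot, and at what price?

Apex pays $73,400,000

Rule: the highest bid at or above the reserve wins and pays the larger of the second-highest bid and the reserve.
Bids ranked: 87,400,000 (Apex) > 73,400,000 (Arden) > 46,400,000 (Vantage) > 44,200,000 (Talon) > 33,000,000 (Calder) > 14,500,000 (Lumen) > …
Highest eligible bid: Apex at $87,400,000.
Second-highest bid $73,400,000 exceeds the reserve $71,900,000 → payment $73,400,000.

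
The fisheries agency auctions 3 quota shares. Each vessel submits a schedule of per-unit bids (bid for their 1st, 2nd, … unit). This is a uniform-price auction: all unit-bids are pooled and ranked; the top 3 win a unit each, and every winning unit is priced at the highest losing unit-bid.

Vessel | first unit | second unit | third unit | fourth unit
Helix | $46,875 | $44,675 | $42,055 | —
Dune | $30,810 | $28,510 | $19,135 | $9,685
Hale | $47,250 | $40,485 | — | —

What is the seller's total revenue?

Pooled unit-bids ranked (top 3): 47,250 (Hale-1), 46,875 (Helix-1), 44,675 (Helix-2)
First bid not allocated: $42,055.
Allocation: Hale 1, Helix 2. Every unit priced at $42,055.
Revenue = 3 × 42,055 = $126,165.

Total revenue: $126,165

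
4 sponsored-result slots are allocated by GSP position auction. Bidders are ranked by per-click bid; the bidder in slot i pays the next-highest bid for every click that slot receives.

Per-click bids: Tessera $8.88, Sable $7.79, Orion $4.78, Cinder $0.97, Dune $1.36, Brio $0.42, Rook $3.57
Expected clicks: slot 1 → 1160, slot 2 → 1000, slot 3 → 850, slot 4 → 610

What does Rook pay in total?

Sorting advertisers: $8.88 (Tessera) > $7.79 (Sable) > $4.78 (Orion) > $3.57 (Rook) > $1.36 (Dune) > …
Rook holds slot 4 → pays next bid $1.36 × 610 clicks = $829.60.

Rook pays $829.60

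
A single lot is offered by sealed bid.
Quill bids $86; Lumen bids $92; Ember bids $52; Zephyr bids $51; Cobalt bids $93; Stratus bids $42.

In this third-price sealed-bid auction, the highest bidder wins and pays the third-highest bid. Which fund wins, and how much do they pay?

Sorting bids: 93 (Cobalt) > 92 (Lumen) > 86 (Quill) > 52 (Ember) > 51 (Zephyr) > 42 (Stratus)
Cobalt wins; payment is bid #3 in the ranking = $86.

Cobalt pays $86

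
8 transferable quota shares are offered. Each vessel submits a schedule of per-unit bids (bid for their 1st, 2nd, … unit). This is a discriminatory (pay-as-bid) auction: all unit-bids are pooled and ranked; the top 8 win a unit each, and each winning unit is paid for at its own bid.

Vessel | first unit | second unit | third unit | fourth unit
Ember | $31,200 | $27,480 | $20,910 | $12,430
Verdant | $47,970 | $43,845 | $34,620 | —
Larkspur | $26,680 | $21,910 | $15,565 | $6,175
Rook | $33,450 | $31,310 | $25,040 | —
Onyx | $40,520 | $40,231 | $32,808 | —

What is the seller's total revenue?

Total revenue: $304,754

Pooled unit-bids ranked (top 8): 47,970 (Verdant-1), 43,845 (Verdant-2), 40,520 (Onyx-1), 40,231 (Onyx-2), 34,620 (Verdant-3), 33,450 (Rook-1), 32,808 (Onyx-3), 31,310 (Rook-2)
Next rejected bid: $31,200 (not a price — pay-as-bid).
Each winning unit pays its own bid.
Revenue = 47,970 + 43,845 + 40,520 + 40,231 + 34,620 + 33,450 + 32,808 + 31,310 = $304,754.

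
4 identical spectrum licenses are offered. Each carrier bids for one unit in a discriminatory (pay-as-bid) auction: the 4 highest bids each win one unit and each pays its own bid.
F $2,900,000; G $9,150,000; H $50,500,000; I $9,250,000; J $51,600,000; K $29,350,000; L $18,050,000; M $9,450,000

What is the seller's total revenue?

Sorting: 51,600,000 (J), 50,500,000 (H), 29,350,000 (K), 18,050,000 (L), 9,450,000 (M), 9,250,000 (I), …
The 4 highest are J, H, K, L.
Total revenue = 51,600,000 + 50,500,000 + 29,350,000 + 18,050,000 = $149,500,000.

Total revenue: $149,500,000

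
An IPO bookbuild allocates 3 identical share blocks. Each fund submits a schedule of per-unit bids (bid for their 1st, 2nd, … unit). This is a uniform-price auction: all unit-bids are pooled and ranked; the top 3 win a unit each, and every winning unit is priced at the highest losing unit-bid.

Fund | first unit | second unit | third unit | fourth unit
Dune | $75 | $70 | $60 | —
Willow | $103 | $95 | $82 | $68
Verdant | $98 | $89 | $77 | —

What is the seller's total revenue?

All unit-bids, highest first — top 3: 103 (Willow-1), 98 (Verdant-1), 95 (Willow-2)
First bid not allocated: $89.
Allocation: Verdant 1, Willow 2. Every unit priced at $89.
Revenue = 3 × 89 = $267.

Total revenue: $267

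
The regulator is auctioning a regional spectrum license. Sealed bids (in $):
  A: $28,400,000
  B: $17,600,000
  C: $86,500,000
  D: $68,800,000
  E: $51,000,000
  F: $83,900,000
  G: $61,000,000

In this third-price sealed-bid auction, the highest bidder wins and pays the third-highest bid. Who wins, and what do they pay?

Sorting bids: 86,500,000 (C) > 83,900,000 (F) > 68,800,000 (D) > 61,000,000 (G) > 51,000,000 (E) > 28,400,000 (A) > …
C is highest; pays the third-highest bid, $68,800,000.

C pays $68,800,000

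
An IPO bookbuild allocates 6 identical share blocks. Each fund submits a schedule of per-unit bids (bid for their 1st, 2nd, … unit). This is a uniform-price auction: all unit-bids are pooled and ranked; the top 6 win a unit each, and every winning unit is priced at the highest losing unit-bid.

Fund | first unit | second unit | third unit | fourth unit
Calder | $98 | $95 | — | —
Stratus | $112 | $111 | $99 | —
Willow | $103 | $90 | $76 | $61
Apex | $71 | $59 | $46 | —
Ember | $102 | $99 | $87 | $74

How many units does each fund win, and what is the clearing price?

Pooled unit-bids ranked (top 6): 112 (Stratus-1), 111 (Stratus-2), 103 (Willow-1), 102 (Ember-1), 99 (Stratus-3), 99 (Ember-2)
The (k+1)-th unit-bid is $98.
Allocation: Ember 2, Stratus 3, Willow 1.

Ember 2, Stratus 3, Willow 1; clearing price $98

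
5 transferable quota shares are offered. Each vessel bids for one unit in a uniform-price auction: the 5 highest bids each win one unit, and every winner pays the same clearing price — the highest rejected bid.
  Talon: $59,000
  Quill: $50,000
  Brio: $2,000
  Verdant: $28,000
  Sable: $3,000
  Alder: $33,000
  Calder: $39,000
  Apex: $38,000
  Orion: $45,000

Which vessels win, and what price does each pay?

Bids ranked high→low: 59,000 (Talon), 50,000 (Quill), 45,000 (Orion), 39,000 (Calder), 38,000 (Apex), 33,000 (Alder), 28,000 (Verdant), …
Winners (5 units): Talon, Quill, Orion, Calder, Apex.
Highest unsuccessful bid: $33,000 → clearing price.

Talon, Quill, Orion, Calder, Apex; each pays $33,000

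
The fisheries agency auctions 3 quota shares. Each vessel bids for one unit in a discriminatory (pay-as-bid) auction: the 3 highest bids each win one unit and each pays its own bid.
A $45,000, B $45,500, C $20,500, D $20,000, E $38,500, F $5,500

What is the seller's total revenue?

Sorting: 45,500 (B), 45,000 (A), 38,500 (E), 20,500 (C), 20,000 (D), …
Winners (3 units): B, A, E.
Total revenue = 45,500 + 45,000 + 38,500 = $129,000.

Total revenue: $129,000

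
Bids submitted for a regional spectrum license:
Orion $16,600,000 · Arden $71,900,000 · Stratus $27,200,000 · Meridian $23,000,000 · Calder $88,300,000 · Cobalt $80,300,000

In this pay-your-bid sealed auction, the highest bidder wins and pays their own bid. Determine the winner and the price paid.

Bids ranked: 88,300,000 (Calder) > 80,300,000 (Cobalt) > 71,900,000 (Arden) > 27,200,000 (Stratus) > 23,000,000 (Meridian) > 16,600,000 (Orion)
Calder is highest → pays own bid, $88,300,000.

Calder pays $88,300,000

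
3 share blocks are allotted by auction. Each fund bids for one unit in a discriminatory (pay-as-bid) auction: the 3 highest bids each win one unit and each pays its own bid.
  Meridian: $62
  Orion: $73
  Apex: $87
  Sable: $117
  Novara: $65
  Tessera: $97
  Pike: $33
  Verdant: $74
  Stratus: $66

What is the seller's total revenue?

Total revenue: $301

Bids ranked high→low: 117 (Sable), 97 (Tessera), 87 (Apex), 74 (Verdant), 73 (Orion), …
Winners (3 units): Sable, Tessera, Apex.
Total revenue = 117 + 97 + 87 = $301.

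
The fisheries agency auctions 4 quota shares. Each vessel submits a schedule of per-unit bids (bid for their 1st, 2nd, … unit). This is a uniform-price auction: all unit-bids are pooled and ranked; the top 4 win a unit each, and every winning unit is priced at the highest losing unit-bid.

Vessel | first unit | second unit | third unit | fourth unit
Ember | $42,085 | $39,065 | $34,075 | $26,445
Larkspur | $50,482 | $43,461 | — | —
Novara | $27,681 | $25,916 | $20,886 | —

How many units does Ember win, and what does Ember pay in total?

Merging the schedules and taking the best 4: 50,482 (Larkspur-1), 43,461 (Larkspur-2), 42,085 (Ember-1), 39,065 (Ember-2)
The (k+1)-th unit-bid is $34,075.
Ember wins 2 unit(s) at $34,075 each.

Ember: 2 units, pays $68,150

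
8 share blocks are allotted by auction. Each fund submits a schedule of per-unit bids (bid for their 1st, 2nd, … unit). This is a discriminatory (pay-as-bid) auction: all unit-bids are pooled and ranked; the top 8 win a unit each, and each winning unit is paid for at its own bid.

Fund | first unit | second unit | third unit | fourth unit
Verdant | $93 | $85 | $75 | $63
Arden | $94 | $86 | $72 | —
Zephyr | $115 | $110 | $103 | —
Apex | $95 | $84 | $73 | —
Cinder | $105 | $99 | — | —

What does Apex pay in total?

Apex pays $95

Pooled unit-bids ranked (top 8): 115 (Zephyr-1), 110 (Zephyr-2), 105 (Cinder-1), 103 (Zephyr-3), 99 (Cinder-2), 95 (Apex-1), 94 (Arden-1), 93 (Verdant-1)
Next rejected bid: $86 (not a price — pay-as-bid).
Apex's winning unit-bids: 95 = $95.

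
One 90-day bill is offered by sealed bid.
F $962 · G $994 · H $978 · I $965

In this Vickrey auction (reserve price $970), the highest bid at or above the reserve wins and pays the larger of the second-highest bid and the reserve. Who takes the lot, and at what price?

Bids in order: 994 (G) > 978 (H) > 965 (I) > 962 (F)
Highest eligible bid: G at $994.
max(second-highest $978, reserve $970) = $978; the reserve does not bind.

G pays $978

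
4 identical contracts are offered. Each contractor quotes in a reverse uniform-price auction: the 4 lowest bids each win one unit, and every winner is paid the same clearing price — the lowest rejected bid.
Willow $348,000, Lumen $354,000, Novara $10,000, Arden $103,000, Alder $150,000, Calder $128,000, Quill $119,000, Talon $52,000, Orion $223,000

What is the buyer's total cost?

Sorting: 10,000 (Novara), 52,000 (Talon), 103,000 (Arden), 119,000 (Quill), 128,000 (Calder), 150,000 (Alder), …
The 4 lowest are Novara, Talon, Arden, Quill.
Clearing price = lowest rejected bid = $128,000.
Total cost = 4 × $128,000 = $512,000.

Total cost: $512,000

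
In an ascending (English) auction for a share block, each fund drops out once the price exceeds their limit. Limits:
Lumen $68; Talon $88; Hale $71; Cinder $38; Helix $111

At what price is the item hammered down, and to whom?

Sorting limits: 111 (Helix) > 88 (Talon) > 71 (Hale) > 68 (Lumen) > 38 (Cinder)
Talon is the last rival to drop out, at $88; Helix remains and wins at that price.

Helix wins at $88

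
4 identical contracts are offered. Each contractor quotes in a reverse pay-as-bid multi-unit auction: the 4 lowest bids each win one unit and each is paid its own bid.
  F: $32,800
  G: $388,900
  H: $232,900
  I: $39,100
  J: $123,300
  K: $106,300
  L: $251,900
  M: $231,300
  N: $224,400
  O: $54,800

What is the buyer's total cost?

Sorting: 32,800 (F), 39,100 (I), 54,800 (O), 106,300 (K), 123,300 (J), 224,400 (N), …
The 4 lowest are F, I, O, K.
Total cost = 32,800 + 39,100 + 54,800 + 106,300 = $233,000.

Total cost: $233,000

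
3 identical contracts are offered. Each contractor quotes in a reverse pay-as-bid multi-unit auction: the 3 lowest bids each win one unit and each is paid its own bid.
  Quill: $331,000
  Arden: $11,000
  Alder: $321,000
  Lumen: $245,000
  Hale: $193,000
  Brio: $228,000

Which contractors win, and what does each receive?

Arden $11,000, Hale $193,000, Brio $228,000

Ordering the bids: 11,000 (Arden), 193,000 (Hale), 228,000 (Brio), 245,000 (Lumen), 321,000 (Alder), …
Winners (3 units): Arden, Hale, Brio.
Each winner is paid its own bid: Arden $11,000, Hale $193,000, Brio $228,000.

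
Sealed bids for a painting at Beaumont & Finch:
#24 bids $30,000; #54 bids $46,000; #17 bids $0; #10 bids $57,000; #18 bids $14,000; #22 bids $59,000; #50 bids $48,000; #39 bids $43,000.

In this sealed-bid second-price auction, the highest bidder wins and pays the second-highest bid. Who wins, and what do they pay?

Sorting bids: 59,000 (#22) > 57,000 (#10) > 48,000 (#50) > 46,000 (#54) > 43,000 (#39) > 30,000 (#24) > …
#22 is highest; pays the second-highest bid, $57,000.

#22 pays $57,000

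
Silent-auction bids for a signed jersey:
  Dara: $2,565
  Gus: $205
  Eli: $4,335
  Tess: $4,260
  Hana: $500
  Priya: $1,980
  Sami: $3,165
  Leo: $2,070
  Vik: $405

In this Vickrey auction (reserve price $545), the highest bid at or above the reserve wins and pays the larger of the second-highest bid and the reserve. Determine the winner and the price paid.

Bids ranked: 4,335 (Eli) > 4,260 (Tess) > 3,165 (Sami) > 2,565 (Dara) > 2,070 (Leo) > 1,980 (Priya) > …
Highest eligible bid: Eli at $4,335.
max(second-highest $4,260, reserve $545) = $4,260; the reserve does not bind.

Eli pays $4,260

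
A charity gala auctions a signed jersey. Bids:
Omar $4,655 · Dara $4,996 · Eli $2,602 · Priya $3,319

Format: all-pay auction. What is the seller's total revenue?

Total revenue: $15,572

Bids in order: 4,996 (Dara) > 4,655 (Omar) > 3,319 (Priya) > 2,602 (Eli)
Dara wins with the top bid; all bids are sunk regardless.
Every bidder forfeits their bid regardless of winning.
Revenue = 4,655 + 4,996 + 2,602 + 3,319 = $15,572.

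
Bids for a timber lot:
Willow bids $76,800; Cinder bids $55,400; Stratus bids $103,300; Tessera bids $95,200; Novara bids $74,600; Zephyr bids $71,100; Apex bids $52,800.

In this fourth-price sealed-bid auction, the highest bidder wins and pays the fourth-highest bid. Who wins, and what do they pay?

Stratus pays $74,600

Fourth-price sealed-bid auction: the highest bidder wins and pays the fourth-highest bid.
Bids ranked: 103,300 (Stratus) > 95,200 (Tessera) > 76,800 (Willow) > 74,600 (Novara) > 71,100 (Zephyr) > 55,400 (Cinder) > …
Stratus wins; payment is bid #4 in the ranking = $74,600.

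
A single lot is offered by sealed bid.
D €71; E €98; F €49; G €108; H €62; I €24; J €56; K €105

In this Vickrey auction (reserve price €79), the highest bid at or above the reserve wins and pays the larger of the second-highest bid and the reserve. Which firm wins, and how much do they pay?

Bids in order: 108 (G) > 105 (K) > 98 (E) > 71 (D) > 62 (H) > 56 (J) > …
Highest eligible bid: G at €108.
max(second-highest €105, reserve €79) = €105; the reserve does not bind.

G pays €105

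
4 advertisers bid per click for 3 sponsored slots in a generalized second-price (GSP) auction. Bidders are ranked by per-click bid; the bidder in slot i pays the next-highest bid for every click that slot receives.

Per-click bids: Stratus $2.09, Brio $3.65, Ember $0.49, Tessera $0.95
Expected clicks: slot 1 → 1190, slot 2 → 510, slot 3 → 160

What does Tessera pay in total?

Per-click bids in order: $3.65 (Brio) > $2.09 (Stratus) > $0.95 (Tessera) > $0.49 (Ember)
Tessera holds slot 3 → pays next bid $0.49 × 160 clicks = $78.40.

Tessera pays $78.40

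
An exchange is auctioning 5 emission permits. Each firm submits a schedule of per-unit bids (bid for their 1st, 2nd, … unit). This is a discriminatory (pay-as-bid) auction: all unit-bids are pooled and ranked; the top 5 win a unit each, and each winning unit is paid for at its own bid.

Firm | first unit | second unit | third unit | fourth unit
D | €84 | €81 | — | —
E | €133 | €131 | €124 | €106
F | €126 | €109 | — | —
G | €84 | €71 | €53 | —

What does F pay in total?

All unit-bids, highest first — top 5: 133 (E-1), 131 (E-2), 126 (F-1), 124 (E-3), 109 (F-2)
Next rejected bid: €106 (not a price — pay-as-bid).
F's winning unit-bids: 126 + 109 = €235.

F pays €235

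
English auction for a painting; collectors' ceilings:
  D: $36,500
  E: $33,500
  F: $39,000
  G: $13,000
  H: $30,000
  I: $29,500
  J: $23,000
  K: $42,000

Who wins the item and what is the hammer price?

K wins at $39,000

Sorting limits: 42,000 (K) > 39,000 (F) > 36,500 (D) > 33,500 (E) > 30,000 (H) > 29,500 (I) > …
Bidding ends when F exits at $39,000; K takes it.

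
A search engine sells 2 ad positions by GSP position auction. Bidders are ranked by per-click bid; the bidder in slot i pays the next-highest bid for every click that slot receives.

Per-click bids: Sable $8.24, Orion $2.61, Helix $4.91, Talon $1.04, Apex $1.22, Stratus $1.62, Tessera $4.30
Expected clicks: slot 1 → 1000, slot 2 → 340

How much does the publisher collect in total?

Total revenue: $6372.00

Sorting advertisers: $8.24 (Sable) > $4.91 (Helix) > $4.30 (Tessera) > …
Slot 1: Sable pays $4.91 × 1000 = $4910.00
Slot 2: Helix pays $4.30 × 340 = $1462.00
Total = $6372.00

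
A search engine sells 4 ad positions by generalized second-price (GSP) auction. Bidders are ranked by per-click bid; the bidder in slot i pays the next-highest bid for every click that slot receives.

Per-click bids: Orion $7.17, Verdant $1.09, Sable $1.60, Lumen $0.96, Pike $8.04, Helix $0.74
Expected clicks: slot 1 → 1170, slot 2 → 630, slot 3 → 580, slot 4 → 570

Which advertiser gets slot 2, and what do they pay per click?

Per-click bids in order: $8.04 (Pike) > $7.17 (Orion) > $1.60 (Sable) > $1.09 (Verdant) > $0.96 (Lumen) > …
Slot 2 goes to the second-ranked bidder, Orion, who pays the next bid down: $1.60/click.

Orion; $1.60 per click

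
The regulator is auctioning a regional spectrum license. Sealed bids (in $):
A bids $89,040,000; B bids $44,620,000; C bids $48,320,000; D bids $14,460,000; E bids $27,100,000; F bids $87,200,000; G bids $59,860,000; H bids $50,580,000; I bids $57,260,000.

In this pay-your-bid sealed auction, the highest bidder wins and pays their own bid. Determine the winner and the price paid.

A pays $89,040,000

Sorting bids: 89,040,000 (A) > 87,200,000 (F) > 59,860,000 (G) > 57,260,000 (I) > 50,580,000 (H) > 48,320,000 (C) > …
First-price: A pays what they bid, $89,040,000.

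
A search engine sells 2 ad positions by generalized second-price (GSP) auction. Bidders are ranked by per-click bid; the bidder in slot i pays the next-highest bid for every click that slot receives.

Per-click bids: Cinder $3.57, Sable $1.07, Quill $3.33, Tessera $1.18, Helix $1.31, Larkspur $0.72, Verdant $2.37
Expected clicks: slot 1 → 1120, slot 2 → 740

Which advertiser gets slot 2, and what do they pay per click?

Quill; $2.37 per click

Per-click bids in order: $3.57 (Cinder) > $3.33 (Quill) > $2.37 (Verdant) > …
Slot 2 goes to the second-ranked bidder, Quill, who pays the next bid down: $2.37/click.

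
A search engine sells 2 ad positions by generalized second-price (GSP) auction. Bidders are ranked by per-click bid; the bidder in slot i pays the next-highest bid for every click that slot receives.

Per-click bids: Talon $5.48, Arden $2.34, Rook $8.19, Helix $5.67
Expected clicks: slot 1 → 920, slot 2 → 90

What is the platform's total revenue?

Per-click bids in order: $8.19 (Rook) > $5.67 (Helix) > $5.48 (Talon) > …
Slot 1: Rook pays $5.67 × 920 = $5216.40
Slot 2: Helix pays $5.48 × 90 = $493.20
Total = $5709.60

Total revenue: $5709.60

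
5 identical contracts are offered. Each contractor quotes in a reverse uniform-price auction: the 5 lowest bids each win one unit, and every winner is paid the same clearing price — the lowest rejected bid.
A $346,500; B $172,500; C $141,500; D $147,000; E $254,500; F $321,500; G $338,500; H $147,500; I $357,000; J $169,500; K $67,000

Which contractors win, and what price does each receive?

K, C, D, H, J; each is paid $172,500

Ordering the bids: 67,000 (K), 141,500 (C), 147,000 (D), 147,500 (H), 169,500 (J), 172,500 (B), 254,500 (E), …
Lowest 5: K, C, D, H, J.
Clearing price = lowest rejected bid = $172,500.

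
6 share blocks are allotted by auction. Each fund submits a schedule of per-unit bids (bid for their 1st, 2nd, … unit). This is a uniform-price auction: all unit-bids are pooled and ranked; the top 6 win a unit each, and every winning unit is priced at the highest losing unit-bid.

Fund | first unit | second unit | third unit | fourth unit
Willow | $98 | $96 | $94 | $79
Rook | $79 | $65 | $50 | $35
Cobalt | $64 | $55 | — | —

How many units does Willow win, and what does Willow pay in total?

Willow: 4 units, pays $256

Merging the schedules and taking the best 6: 98 (Willow-1), 96 (Willow-2), 94 (Willow-3), 79 (Willow-4), 79 (Rook-1), 65 (Rook-2)
The (k+1)-th unit-bid is $64.
Willow wins 4 unit(s) at $64 each.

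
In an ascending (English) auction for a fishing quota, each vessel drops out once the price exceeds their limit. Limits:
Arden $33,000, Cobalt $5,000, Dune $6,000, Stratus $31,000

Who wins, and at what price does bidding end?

Arden wins at $31,000

Limits ranked: 33,000 (Arden) > 31,000 (Stratus) > 6,000 (Dune) > 5,000 (Cobalt)
Bidding ends when Stratus exits at $31,000; Arden takes it.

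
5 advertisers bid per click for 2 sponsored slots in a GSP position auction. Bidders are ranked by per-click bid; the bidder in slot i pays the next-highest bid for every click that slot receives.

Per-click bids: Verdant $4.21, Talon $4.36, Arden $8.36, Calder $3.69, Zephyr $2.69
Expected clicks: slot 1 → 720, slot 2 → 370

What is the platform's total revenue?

Sorting advertisers: $8.36 (Arden) > $4.36 (Talon) > $4.21 (Verdant) > …
Slot 1: Arden pays $4.36 × 720 = $3139.20
Slot 2: Talon pays $4.21 × 370 = $1557.70
Total = $4696.90

Total revenue: $4696.90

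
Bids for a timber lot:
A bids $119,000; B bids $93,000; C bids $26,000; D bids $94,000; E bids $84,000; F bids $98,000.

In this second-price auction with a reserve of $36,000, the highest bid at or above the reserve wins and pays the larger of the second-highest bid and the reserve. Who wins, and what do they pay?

A pays $98,000

Bids in order: 119,000 (A) > 98,000 (F) > 94,000 (D) > 93,000 (B) > 84,000 (E) > 26,000 (C)
Highest eligible bid: A at $119,000.
max(second-highest $98,000, reserve $36,000) = $98,000; the reserve does not bind.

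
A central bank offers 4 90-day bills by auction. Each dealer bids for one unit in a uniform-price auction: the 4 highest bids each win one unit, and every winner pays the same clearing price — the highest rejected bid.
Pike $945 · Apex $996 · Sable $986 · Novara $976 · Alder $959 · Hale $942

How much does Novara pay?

Ordering the bids: 996 (Apex), 986 (Sable), 976 (Novara), 959 (Alder), 945 (Pike), 942 (Hale)
Top 4: Apex, Sable, Novara, Alder.
Clearing price = highest rejected bid = $945.
Novara wins → pays $945.

Novara pays $945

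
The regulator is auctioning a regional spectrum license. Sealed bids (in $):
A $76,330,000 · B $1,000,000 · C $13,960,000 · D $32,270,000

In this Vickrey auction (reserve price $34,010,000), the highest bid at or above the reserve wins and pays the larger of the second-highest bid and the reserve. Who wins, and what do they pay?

Sorting bids: 76,330,000 (A) > 32,270,000 (D) > 13,960,000 (C) > 1,000,000 (B)
Highest eligible bid: A at $76,330,000.
max(second-highest $32,270,000, reserve $34,010,000) = $34,010,000.

A pays $34,010,000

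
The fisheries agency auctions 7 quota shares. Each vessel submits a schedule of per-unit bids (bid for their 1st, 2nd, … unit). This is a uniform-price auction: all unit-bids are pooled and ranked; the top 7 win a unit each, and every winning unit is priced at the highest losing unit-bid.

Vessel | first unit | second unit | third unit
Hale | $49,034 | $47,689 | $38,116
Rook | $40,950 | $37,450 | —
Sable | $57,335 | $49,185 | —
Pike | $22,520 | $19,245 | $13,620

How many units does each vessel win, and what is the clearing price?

Hale 3, Rook 2, Sable 2; clearing price $22,520

All unit-bids, highest first — top 7: 57,335 (Sable-1), 49,185 (Sable-2), 49,034 (Hale-1), 47,689 (Hale-2), 40,950 (Rook-1), 38,116 (Hale-3), 37,450 (Rook-2)
Highest rejected unit-bid = $22,520.
Allocation: Hale 3, Rook 2, Sable 2.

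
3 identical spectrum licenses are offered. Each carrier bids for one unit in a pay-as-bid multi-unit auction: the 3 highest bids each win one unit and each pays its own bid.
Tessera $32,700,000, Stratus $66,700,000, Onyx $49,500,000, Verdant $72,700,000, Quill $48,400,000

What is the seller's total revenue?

Total revenue: $188,900,000

Bids ranked high→low: 72,700,000 (Verdant), 66,700,000 (Stratus), 49,500,000 (Onyx), 48,400,000 (Quill), 32,700,000 (Tessera)
Winners (3 units): Verdant, Stratus, Onyx.
Total revenue = 72,700,000 + 66,700,000 + 49,500,000 = $188,900,000.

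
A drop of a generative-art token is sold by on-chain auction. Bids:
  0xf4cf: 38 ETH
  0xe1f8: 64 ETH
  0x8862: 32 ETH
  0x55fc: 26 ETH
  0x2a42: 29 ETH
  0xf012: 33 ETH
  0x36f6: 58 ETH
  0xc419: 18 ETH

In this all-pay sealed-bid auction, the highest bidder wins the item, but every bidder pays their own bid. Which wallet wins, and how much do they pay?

All-pay sealed-bid auction: the highest bidder wins the item, but every bidder pays their own bid.
Bids ranked: 64 (0xe1f8) > 58 (0x36f6) > 38 (0xf4cf) > 33 (0xf012) > 32 (0x8862) > 29 (0x2a42) > …
0xe1f8 wins with the top bid; all bids are sunk regardless.

0xe1f8 pays 64 ETH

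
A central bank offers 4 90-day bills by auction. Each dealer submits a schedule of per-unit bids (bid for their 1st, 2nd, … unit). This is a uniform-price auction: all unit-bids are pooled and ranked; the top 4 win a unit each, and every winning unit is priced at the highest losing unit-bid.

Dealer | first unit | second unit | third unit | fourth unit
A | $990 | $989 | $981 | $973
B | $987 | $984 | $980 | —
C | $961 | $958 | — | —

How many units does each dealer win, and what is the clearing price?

Pooled unit-bids ranked (top 4): 990 (A-1), 989 (A-2), 987 (B-1), 984 (B-2)
First bid not allocated: $981.
Allocation: A 2, B 2.

A 2, B 2; clearing price $981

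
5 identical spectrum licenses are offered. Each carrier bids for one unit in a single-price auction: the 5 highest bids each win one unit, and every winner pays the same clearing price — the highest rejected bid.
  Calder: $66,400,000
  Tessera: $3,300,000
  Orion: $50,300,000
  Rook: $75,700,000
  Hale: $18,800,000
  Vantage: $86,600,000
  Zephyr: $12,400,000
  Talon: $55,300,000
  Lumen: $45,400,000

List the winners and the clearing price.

Vantage, Rook, Calder, Talon, Orion; each pays $45,400,000

Bids ranked high→low: 86,600,000 (Vantage), 75,700,000 (Rook), 66,400,000 (Calder), 55,300,000 (Talon), 50,300,000 (Orion), 45,400,000 (Lumen), 18,800,000 (Hale), …
Top 5: Vantage, Rook, Calder, Talon, Orion.
First losing bid is Lumen's $45,400,000, which sets the uniform price.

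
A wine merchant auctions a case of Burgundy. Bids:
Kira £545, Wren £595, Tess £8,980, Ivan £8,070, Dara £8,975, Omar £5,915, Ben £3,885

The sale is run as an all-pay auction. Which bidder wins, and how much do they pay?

Tess pays £8,980

Rule: the highest bidder wins the item, but every bidder pays their own bid.
Sorting bids: 8,980 (Tess) > 8,975 (Dara) > 8,070 (Ivan) > 5,915 (Omar) > 3,885 (Ben) > 595 (Wren) > …
Tess wins with the top bid; all bids are sunk regardless.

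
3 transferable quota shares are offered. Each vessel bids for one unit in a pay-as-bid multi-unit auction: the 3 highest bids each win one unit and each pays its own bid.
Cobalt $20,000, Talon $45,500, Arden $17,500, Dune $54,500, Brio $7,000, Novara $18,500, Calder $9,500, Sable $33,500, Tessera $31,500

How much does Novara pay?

Novara pays $0

Sorting: 54,500 (Dune), 45,500 (Talon), 33,500 (Sable), 31,500 (Tessera), 20,000 (Cobalt), …
Winners (3 units): Dune, Talon, Sable.
Novara does not win → $0.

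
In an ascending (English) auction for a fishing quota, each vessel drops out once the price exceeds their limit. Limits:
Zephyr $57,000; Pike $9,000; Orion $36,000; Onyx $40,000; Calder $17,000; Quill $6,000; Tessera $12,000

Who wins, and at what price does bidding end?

Sorting limits: 57,000 (Zephyr) > 40,000 (Onyx) > 36,000 (Orion) > 17,000 (Calder) > 12,000 (Tessera) > 9,000 (Pike) > …
Onyx is the last rival to drop out, at $40,000; Zephyr remains and wins at that price.

Zephyr wins at $40,000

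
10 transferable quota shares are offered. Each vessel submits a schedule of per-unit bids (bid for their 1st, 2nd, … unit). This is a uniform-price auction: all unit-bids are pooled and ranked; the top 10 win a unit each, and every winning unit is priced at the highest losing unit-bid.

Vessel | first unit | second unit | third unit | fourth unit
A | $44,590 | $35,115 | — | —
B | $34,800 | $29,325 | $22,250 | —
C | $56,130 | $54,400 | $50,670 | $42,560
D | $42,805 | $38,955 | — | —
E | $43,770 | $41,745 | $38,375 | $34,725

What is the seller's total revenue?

Total revenue: $351,150

Pooled unit-bids ranked (top 10): 56,130 (C-1), 54,400 (C-2), 50,670 (C-3), 44,590 (A-1), 43,770 (E-1), 42,805 (D-1), 42,560 (C-4), 41,745 (E-2), 38,955 (D-2), 38,375 (E-3)
First bid not allocated: $35,115.
Allocation: A 1, C 4, D 2, E 3. Every unit priced at $35,115.
Revenue = 10 × 35,115 = $351,150.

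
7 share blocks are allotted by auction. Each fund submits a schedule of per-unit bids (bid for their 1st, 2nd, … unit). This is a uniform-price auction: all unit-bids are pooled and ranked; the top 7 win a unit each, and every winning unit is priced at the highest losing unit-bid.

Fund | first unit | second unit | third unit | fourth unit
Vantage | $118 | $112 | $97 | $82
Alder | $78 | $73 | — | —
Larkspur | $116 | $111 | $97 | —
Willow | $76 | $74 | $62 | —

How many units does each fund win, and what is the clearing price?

Larkspur 3, Vantage 4; clearing price $78

Merging the schedules and taking the best 7: 118 (Vantage-1), 116 (Larkspur-1), 112 (Vantage-2), 111 (Larkspur-2), 97 (Vantage-3), 97 (Larkspur-3), 82 (Vantage-4)
First bid not allocated: $78.
Allocation: Larkspur 3, Vantage 4.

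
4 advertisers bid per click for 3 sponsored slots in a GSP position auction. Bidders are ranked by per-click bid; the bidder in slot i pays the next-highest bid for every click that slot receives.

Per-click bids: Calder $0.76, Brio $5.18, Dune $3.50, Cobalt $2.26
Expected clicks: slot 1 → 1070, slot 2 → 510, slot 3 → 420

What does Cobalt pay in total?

Per-click bids in order: $5.18 (Brio) > $3.50 (Dune) > $2.26 (Cobalt) > $0.76 (Calder)
Cobalt holds slot 3 → pays next bid $0.76 × 420 clicks = $319.20.

Cobalt pays $319.20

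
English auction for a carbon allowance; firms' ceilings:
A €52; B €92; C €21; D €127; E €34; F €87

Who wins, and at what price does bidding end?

D wins at €92

Sorting limits: 127 (D) > 92 (B) > 87 (F) > 52 (A) > 34 (E) > 21 (C)
B is the last rival to drop out, at €92; D remains and wins at that price.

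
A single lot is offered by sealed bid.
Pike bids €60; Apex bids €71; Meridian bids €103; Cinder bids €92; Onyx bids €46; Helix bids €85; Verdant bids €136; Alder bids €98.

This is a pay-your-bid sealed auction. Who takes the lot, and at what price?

Rule: the highest bidder wins and pays their own bid.
Bids ranked: 136 (Verdant) > 103 (Meridian) > 98 (Alder) > 92 (Cinder) > 85 (Helix) > 71 (Apex) > …
First-price: Verdant pays what they bid, €136.

Verdant pays €136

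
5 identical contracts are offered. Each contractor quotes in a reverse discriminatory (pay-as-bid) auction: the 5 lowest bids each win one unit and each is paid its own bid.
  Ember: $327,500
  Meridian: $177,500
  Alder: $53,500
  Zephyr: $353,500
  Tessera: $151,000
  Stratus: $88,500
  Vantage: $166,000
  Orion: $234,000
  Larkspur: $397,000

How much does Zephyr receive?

Zephyr is paid $0

Bids ranked low→high: 53,500 (Alder), 88,500 (Stratus), 151,000 (Tessera), 166,000 (Vantage), 177,500 (Meridian), 234,000 (Orion), 327,500 (Ember), …
The 5 lowest are Alder, Stratus, Tessera, Vantage, Meridian.
Zephyr does not win → $0.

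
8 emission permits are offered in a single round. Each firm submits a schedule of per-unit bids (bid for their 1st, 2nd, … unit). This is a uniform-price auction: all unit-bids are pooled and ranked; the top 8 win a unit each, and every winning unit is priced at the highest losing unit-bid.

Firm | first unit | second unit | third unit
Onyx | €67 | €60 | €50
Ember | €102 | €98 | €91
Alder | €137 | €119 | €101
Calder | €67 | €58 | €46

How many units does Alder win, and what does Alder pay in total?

Pooled unit-bids ranked (top 8): 137 (Alder-1), 119 (Alder-2), 102 (Ember-1), 101 (Alder-3), 98 (Ember-2), 91 (Ember-3), 67 (Onyx-1), 67 (Calder-1)
First bid not allocated: €60.
Alder wins 3 unit(s) at €60 each.

Alder: 3 units, pays €180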